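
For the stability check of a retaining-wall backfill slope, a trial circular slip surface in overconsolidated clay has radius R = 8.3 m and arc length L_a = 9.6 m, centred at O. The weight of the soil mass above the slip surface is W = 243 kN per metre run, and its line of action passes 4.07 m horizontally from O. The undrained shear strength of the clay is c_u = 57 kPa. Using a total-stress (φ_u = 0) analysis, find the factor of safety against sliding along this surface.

Taking moments about the centre O, the resisting moment is provided by the undrained shear strength acting along the arc:
M_R = c_u·L_a·R = 57·9.60·8.3 = 4541.8 kN·m/m
M_D = W·d = 243·4.07 = 989.0 kN·m/m
FS = M_R / M_D = 4541.8 / 989.0 = 4.592

FS = 4.59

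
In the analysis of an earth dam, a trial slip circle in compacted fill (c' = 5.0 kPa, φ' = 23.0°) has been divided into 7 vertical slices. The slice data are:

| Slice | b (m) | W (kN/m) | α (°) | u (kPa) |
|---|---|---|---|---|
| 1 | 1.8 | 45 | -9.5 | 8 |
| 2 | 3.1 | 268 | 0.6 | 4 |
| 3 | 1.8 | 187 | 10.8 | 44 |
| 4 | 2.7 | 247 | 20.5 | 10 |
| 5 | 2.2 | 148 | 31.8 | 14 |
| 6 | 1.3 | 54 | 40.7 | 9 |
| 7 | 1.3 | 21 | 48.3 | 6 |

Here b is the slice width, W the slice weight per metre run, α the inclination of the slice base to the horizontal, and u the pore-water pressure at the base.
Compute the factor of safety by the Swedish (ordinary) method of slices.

FS = 1.55

Ordinary method of slices: FS = Σ[c'·Δl_i + (W_i cosα_i − u_i·Δl_i)·tanφ'] / Σ W_i sinα_i, with Δl_i = b_i / cosα_i.
Slice 1: Δl = 1.8/cos(-9.5°) = 1.825 m; N'_1 = 45·cos(-9.5°) − 8·1.825 = 29.8; c'Δl = 9.13; W sinα = -7.4
Slice 2: Δl = 3.1/cos0.6° = 3.100 m; N'_2 = 268·cos0.6° − 4·3.100 = 255.6; c'Δl = 15.50; W sinα = 2.8
Slice 3: Δl = 1.8/cos10.8° = 1.832 m; N'_3 = 187·cos10.8° − 44·1.832 = 103.1; c'Δl = 9.16; W sinα = 35.0
Slice 4: Δl = 2.7/cos20.5° = 2.883 m; N'_4 = 247·cos20.5° − 10·2.883 = 202.5; c'Δl = 14.41; W sinα = 86.5
Slice 5: Δl = 2.2/cos31.8° = 2.589 m; N'_5 = 148·cos31.8° − 14·2.589 = 89.5; c'Δl = 12.94; W sinα = 78.0
Slice 6: Δl = 1.3/cos40.7° = 1.715 m; N'_6 = 54·cos40.7° − 9·1.715 = 25.5; c'Δl = 8.57; W sinα = 35.2
Slice 7: Δl = 1.3/cos48.3° = 1.954 m; N'_7 = 21·cos48.3° − 6·1.954 = 2.2; c'Δl = 9.77; W sinα = 15.7
Σc'Δl = 79.5 kN/m; ΣN' = 708.3 kN/m; ΣW sinα = 245.8 kN/m
Resisting = 79.5 + 708.3·tan23.0° = 79.5 + 300.6 = 380.1 kN/m
FS = 380.1 / 245.8 = 1.546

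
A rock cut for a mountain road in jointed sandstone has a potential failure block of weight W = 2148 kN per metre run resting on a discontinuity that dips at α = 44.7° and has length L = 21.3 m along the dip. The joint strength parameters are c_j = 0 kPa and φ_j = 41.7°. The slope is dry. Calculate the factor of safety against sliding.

FS = 0.90

Resolving the block weight along and normal to the plane and applying the Mohr–Coulomb strength on the joint:
N' = W cosα = 2148·cos44.7° = 1526.8 kN/m
Driving force T = W sinα = 2148·sin44.7° = 1510.9 kN/m
Resisting force R = c_j·L + N'·tanφ_j = 0·21.3 + 1526.8·tan41.7° = 0.0 + 1360.3 = 1360.3 kN/m
FS = R / T = 1360.3 / 1510.9 = 0.900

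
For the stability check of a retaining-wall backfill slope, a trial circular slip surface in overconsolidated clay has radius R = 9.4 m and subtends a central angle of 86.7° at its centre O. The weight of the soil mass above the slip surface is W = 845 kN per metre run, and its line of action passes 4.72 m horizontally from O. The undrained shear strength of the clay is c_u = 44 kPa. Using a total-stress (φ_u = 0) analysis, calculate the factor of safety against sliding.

FS = 1.48

Taking moments about the centre O, the resisting moment is provided by the undrained shear strength acting along the arc:
Arc length L_a = R·θ = 9.4·(86.7°·π/180) = 9.4·1.5132 = 14.22 m
M_R = c_u·L_a·R = 44·14.22·9.4 = 5883.1 kN·m/m
M_D = W·d = 845·4.72 = 3988.4 kN·m/m
FS = M_R / M_D = 5883.1 / 3988.4 = 1.475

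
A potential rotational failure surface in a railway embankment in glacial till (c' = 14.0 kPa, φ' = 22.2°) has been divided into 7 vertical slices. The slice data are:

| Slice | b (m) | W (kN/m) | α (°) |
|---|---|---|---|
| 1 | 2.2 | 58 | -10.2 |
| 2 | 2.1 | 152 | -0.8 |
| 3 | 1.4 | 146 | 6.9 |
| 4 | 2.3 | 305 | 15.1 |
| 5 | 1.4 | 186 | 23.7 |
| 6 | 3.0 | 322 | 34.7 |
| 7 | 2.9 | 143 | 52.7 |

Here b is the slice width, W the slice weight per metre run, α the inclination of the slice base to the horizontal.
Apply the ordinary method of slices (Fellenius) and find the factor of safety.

Ordinary method of slices: FS = Σ[c'·Δl_i + (W_i cosα_i)·tanφ'] / Σ W_i sinα_i, with Δl_i = b_i / cosα_i.
Slice 1: Δl = 2.2/cos(-10.2°) = 2.235 m; N'_1 = 58·cos(-10.2°) = 57.1; c'Δl = 31.29; W sinα = -10.3
Slice 2: Δl = 2.1/cos(-0.8°) = 2.100 m; N'_2 = 152·cos(-0.8°) = 152.0; c'Δl = 29.40; W sinα = -2.1
Slice 3: Δl = 1.4/cos6.9° = 1.410 m; N'_3 = 146·cos6.9° = 144.9; c'Δl = 19.74; W sinα = 17.5
Slice 4: Δl = 2.3/cos15.1° = 2.382 m; N'_4 = 305·cos15.1° = 294.5; c'Δl = 33.35; W sinα = 79.5
Slice 5: Δl = 1.4/cos23.7° = 1.529 m; N'_5 = 186·cos23.7° = 170.3; c'Δl = 21.41; W sinα = 74.8
Slice 6: Δl = 3.0/cos34.7° = 3.649 m; N'_6 = 322·cos34.7° = 264.7; c'Δl = 51.09; W sinα = 183.3
Slice 7: Δl = 2.9/cos52.7° = 4.786 m; N'_7 = 143·cos52.7° = 86.7; c'Δl = 67.00; W sinα = 113.8
Σc'Δl = 253.3 kN/m; ΣN' = 1170.2 kN/m; ΣW sinα = 456.4 kN/m
Resisting = 253.3 + 1170.2·tan22.2° = 253.3 + 477.5 = 730.8 kN/m
FS = 730.8 / 456.4 = 1.601

FS = 1.60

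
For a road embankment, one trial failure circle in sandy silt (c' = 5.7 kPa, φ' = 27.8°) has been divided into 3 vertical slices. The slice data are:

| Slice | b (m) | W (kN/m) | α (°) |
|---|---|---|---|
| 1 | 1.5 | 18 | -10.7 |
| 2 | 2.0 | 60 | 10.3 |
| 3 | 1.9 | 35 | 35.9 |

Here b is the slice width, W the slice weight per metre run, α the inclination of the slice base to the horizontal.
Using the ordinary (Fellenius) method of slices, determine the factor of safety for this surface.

Ordinary method of slices: FS = Σ[c'·Δl_i + (W_i cosα_i)·tanφ'] / Σ W_i sinα_i, with Δl_i = b_i / cosα_i.
Slice 1: Δl = 1.5/cos(-10.7°) = 1.527 m; N'_1 = 18·cos(-10.7°) = 17.7; c'Δl = 8.70; W sinα = -3.3
Slice 2: Δl = 2.0/cos10.3° = 2.033 m; N'_2 = 60·cos10.3° = 59.0; c'Δl = 11.59; W sinα = 10.7
Slice 3: Δl = 1.9/cos35.9° = 2.346 m; N'_3 = 35·cos35.9° = 28.4; c'Δl = 13.37; W sinα = 20.5
Σc'Δl = 33.7 kN/m; ΣN' = 105.1 kN/m; ΣW sinα = 27.9 kN/m
Resisting = 33.7 + 105.1·tan27.8° = 33.7 + 55.4 = 89.1 kN/m
FS = 89.1 / 27.9 = 3.191

FS = 3.19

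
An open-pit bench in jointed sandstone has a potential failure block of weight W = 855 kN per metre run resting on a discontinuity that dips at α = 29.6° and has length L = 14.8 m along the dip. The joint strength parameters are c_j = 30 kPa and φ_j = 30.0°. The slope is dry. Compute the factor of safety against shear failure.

Resolving the block weight along and normal to the plane and applying the Mohr–Coulomb strength on the joint:
N' = W cosα = 855·cos29.6° = 743.4 kN/m
Driving force T = W sinα = 855·sin29.6° = 422.3 kN/m
Resisting force R = c_j·L + N'·tanφ_j = 30·14.8 + 743.4·tan30.0° = 444.0 + 429.2 = 873.2 kN/m
FS = R / T = 873.2 / 422.3 = 2.068

FS = 2.07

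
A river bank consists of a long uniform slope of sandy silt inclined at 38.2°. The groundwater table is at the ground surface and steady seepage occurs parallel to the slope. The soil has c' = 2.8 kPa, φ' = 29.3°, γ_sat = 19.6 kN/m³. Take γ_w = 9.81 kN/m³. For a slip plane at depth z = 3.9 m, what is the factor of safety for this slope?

With seepage parallel to the slope and the water table at the surface, the effective normal stress on the slip plane uses the buoyant unit weight γ' = γ_sat − γ_w while the driving shear stress uses γ_sat:
FS = [c' + γ' z cos²β tanφ'] / [γ_sat z sinβ cosβ]
γ' = 19.6 − 9.81 = 9.79 kN/m³
Numerator = 2.8 + 9.79·3.9·cos²38.2°·tan29.3° = 2.8 + 9.79·3.9·0.6176·0.5612 = 16.032 kPa
Denominator = 19.6·3.9·sin38.2°·cos38.2° = 19.6·3.9·0.6184·0.7859 = 37.148 kPa
FS = 16.032 / 37.148 = 0.432

FS = 0.43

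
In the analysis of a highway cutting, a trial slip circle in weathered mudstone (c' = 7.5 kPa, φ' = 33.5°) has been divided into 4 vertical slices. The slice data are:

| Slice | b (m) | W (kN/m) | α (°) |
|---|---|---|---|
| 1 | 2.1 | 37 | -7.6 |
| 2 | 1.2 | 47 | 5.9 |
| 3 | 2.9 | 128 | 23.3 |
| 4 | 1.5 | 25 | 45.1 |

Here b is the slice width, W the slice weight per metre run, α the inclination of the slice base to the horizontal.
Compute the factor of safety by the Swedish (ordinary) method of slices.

FS = 3.07

Ordinary method of slices: FS = Σ[c'·Δl_i + (W_i cosα_i)·tanφ'] / Σ W_i sinα_i, with Δl_i = b_i / cosα_i.
Slice 1: Δl = 2.1/cos(-7.6°) = 2.119 m; N'_1 = 37·cos(-7.6°) = 36.7; c'Δl = 15.89; W sinα = -4.9
Slice 2: Δl = 1.2/cos5.9° = 1.206 m; N'_2 = 47·cos5.9° = 46.8; c'Δl = 9.05; W sinα = 4.8
Slice 3: Δl = 2.9/cos23.3° = 3.158 m; N'_3 = 128·cos23.3° = 117.6; c'Δl = 23.68; W sinα = 50.6
Slice 4: Δl = 1.5/cos45.1° = 2.125 m; N'_4 = 25·cos45.1° = 17.6; c'Δl = 15.94; W sinα = 17.7
Σc'Δl = 64.6 kN/m; ΣN' = 218.6 kN/m; ΣW sinα = 68.3 kN/m
Resisting = 64.6 + 218.6·tan33.5° = 64.6 + 144.7 = 209.3 kN/m
FS = 209.3 / 68.3 = 3.065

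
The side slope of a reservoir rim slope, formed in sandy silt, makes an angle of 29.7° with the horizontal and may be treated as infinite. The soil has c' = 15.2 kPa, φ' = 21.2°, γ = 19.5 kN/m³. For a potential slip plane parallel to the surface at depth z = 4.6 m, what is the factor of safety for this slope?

For an infinite slope with a slip plane parallel to the surface (no pore pressure): FS = [c' + γz cos²β tanφ'] / [γz sinβ cosβ].
γz = 19.5·4.6 = 89.70 kN/m²
Numerator = 15.2 + 89.70·cos²29.7°·tan21.2° = 15.2 + 89.70·0.7545·0.3879 = 41.452 kPa
Denominator = 89.70·sin29.7°·cos29.7° = 89.70·0.4955·0.8686 = 38.604 kPa
FS = 41.452 / 38.604 = 1.074

FS = 1.07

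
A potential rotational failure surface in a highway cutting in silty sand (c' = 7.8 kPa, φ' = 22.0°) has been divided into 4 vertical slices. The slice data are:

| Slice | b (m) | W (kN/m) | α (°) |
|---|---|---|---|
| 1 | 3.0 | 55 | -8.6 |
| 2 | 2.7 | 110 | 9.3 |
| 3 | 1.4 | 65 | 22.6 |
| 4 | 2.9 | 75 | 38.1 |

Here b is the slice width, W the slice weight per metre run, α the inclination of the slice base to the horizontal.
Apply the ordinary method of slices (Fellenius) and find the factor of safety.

Ordinary method of slices: FS = Σ[c'·Δl_i + (W_i cosα_i)·tanφ'] / Σ W_i sinα_i, with Δl_i = b_i / cosα_i.
Slice 1: Δl = 3.0/cos(-8.6°) = 3.034 m; N'_1 = 55·cos(-8.6°) = 54.4; c'Δl = 23.67; W sinα = -8.2
Slice 2: Δl = 2.7/cos9.3° = 2.736 m; N'_2 = 110·cos9.3° = 108.6; c'Δl = 21.34; W sinα = 17.8
Slice 3: Δl = 1.4/cos22.6° = 1.516 m; N'_3 = 65·cos22.6° = 60.0; c'Δl = 11.83; W sinα = 25.0
Slice 4: Δl = 2.9/cos38.1° = 3.685 m; N'_4 = 75·cos38.1° = 59.0; c'Δl = 28.74; W sinα = 46.3
Σc'Δl = 85.6 kN/m; ΣN' = 282.0 kN/m; ΣW sinα = 80.8 kN/m
Resisting = 85.6 + 282.0·tan22.0° = 85.6 + 113.9 = 199.5 kN/m
FS = 199.5 / 80.8 = 2.469

FS = 2.47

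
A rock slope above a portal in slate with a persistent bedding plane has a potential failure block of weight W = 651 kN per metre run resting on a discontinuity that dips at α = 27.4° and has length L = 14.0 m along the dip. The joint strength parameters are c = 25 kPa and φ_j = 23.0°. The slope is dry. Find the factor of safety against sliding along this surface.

FS = 1.99

Resolving the block weight along and normal to the plane and applying the Mohr–Coulomb strength on the joint:
N' = W cosα = 651·cos27.4° = 578.0 kN/m
Driving force T = W sinα = 651·sin27.4° = 299.6 kN/m
Resisting force R = c·L + N'·tanφ_j = 25·14.0 + 578.0·tan23.0° = 350.0 + 245.3 = 595.3 kN/m
FS = R / T = 595.3 / 299.6 = 1.987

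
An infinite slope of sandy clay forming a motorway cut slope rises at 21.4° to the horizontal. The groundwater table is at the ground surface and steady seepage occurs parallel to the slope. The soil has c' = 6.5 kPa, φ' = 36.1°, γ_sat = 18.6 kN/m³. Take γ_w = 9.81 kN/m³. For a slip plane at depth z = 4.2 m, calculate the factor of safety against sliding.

FS = 1.12

With seepage parallel to the slope and the water table at the surface, the effective normal stress on the slip plane uses the buoyant unit weight γ' = γ_sat − γ_w while the driving shear stress uses γ_sat:
FS = [c' + γ' z cos²β tanφ'] / [γ_sat z sinβ cosβ]
γ' = 18.6 − 9.81 = 8.79 kN/m³
Numerator = 6.5 + 8.79·4.2·cos²21.4°·tan36.1° = 6.5 + 8.79·4.2·0.8669·0.7292 = 29.837 kPa
Denominator = 18.6·4.2·sin21.4°·cos21.4° = 18.6·4.2·0.3649·0.9311 = 26.539 kPa
FS = 29.837 / 26.539 = 1.124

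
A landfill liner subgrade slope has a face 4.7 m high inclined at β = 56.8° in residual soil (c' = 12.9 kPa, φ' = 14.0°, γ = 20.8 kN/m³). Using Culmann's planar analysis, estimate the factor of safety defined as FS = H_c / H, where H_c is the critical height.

FS = 1.61

H_c = (4c'/γ) · sinβ cosφ' / [1 − cos(β − φ')]
    = (4·12.9/20.8) · sin56.8°·cos14.0° / [1 − cos42.8°]
    = 2.481 · 0.8119 / 0.2663 = 7.56 m
FS = H_c / H = 7.56 / 4.7 = 1.609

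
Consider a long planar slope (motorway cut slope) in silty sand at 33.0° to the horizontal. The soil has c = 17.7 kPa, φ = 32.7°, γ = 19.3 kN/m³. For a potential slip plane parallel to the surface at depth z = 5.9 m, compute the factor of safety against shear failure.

For an infinite slope with a slip plane parallel to the surface (no pore pressure): FS = [c + γz cos²β tanφ] / [γz sinβ cosβ].
γz = 19.3·5.9 = 113.87 kN/m²
Numerator = 17.7 + 113.87·cos²33.0°·tan32.7° = 17.7 + 113.87·0.7034·0.6420 = 69.119 kPa
Denominator = 113.87·sin33.0°·cos33.0° = 113.87·0.5446·0.8387 = 52.013 kPa
FS = 69.119 / 52.013 = 1.329

FS = 1.33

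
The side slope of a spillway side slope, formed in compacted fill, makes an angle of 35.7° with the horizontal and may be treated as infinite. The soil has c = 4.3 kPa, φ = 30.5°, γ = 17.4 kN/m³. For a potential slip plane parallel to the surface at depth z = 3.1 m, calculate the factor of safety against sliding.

For an infinite slope with a slip plane parallel to the surface (no pore pressure): FS = [c + γz cos²β tanφ] / [γz sinβ cosβ].
γz = 17.4·3.1 = 53.94 kN/m²
Numerator = 4.3 + 53.94·cos²35.7°·tan30.5° = 4.3 + 53.94·0.6595·0.5890 = 25.254 kPa
Denominator = 53.94·sin35.7°·cos35.7° = 53.94·0.5835·0.8121 = 25.561 kPa
FS = 25.254 / 25.561 = 0.988

FS = 0.99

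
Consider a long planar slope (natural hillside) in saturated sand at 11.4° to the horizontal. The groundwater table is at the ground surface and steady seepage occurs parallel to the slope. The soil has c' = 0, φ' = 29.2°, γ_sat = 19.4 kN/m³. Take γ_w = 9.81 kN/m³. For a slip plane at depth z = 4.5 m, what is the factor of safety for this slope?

FS = 1.37

With seepage parallel to the slope and the water table at the surface, the effective normal stress on the slip plane uses the buoyant unit weight γ' = γ_sat − γ_w while the driving shear stress uses γ_sat:
FS = [c' + γ' z cos²β tanφ'] / [γ_sat z sinβ cosβ]
(For c' = 0 this reduces to FS = (γ'/γ_sat)·tanφ'/tanβ.)
γ' = 19.4 − 9.81 = 9.59 kN/m³
Numerator = 0.0 + 9.59·4.5·cos²11.4°·tan29.2° = 0.0 + 9.59·4.5·0.9609·0.5589 = 23.176 kPa
Denominator = 19.4·4.5·sin11.4°·cos11.4° = 19.4·4.5·0.1977·0.9803 = 16.915 kPa
FS = 23.176 / 16.915 = 1.370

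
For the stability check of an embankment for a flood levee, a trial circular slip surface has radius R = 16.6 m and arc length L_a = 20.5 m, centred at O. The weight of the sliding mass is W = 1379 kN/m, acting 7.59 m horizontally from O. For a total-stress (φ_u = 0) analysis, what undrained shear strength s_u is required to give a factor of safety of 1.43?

FS = s_u·L_a·R / (W·d), so s_u = FS·W·d / (L_a·R).
s_u = 1.43·1379·7.59 / (20.50·16.6) = 14967.3 / 340.30 = 43.98 kPa

s_u = 44.0 kPa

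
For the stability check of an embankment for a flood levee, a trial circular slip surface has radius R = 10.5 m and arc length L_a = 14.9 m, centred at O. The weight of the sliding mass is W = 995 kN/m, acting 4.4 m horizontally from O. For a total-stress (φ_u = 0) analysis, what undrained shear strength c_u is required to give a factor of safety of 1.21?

FS = c_u·L_a·R / (W·d), so c_u = FS·W·d / (L_a·R).
c_u = 1.21·995·4.4 / (14.90·10.5) = 5297.4 / 156.45 = 33.86 kPa

c_u = 33.9 kPa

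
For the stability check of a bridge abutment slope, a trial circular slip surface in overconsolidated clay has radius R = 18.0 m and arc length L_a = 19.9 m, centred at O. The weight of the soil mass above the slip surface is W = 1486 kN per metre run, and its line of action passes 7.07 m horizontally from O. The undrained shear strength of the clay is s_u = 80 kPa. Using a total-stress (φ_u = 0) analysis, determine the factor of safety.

Taking moments about the centre O, the resisting moment is provided by the undrained shear strength acting along the arc:
M_R = s_u·L_a·R = 80·19.90·18.0 = 28656.0 kN·m/m
M_D = W·d = 1486·7.07 = 10506.0 kN·m/m
FS = M_R / M_D = 28656.0 / 10506.0 = 2.728

FS = 2.73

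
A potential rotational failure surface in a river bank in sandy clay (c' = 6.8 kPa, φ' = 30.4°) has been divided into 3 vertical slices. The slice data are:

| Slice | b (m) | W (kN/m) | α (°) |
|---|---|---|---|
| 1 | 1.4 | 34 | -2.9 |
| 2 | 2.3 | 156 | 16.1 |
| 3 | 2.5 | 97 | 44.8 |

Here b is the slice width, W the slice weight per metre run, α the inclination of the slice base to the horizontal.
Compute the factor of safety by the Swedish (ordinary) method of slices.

Ordinary method of slices: FS = Σ[c'·Δl_i + (W_i cosα_i)·tanφ'] / Σ W_i sinα_i, with Δl_i = b_i / cosα_i.
Slice 1: Δl = 1.4/cos(-2.9°) = 1.402 m; N'_1 = 34·cos(-2.9°) = 34.0; c'Δl = 9.53; W sinα = -1.7
Slice 2: Δl = 2.3/cos16.1° = 2.394 m; N'_2 = 156·cos16.1° = 149.9; c'Δl = 16.28; W sinα = 43.3
Slice 3: Δl = 2.5/cos44.8° = 3.523 m; N'_3 = 97·cos44.8° = 68.8; c'Δl = 23.96; W sinα = 68.3
Σc'Δl = 49.8 kN/m; ΣN' = 252.7 kN/m; ΣW sinα = 109.9 kN/m
Resisting = 49.8 + 252.7·tan30.4° = 49.8 + 148.2 = 198.0 kN/m
FS = 198.0 / 109.9 = 1.802

FS = 1.80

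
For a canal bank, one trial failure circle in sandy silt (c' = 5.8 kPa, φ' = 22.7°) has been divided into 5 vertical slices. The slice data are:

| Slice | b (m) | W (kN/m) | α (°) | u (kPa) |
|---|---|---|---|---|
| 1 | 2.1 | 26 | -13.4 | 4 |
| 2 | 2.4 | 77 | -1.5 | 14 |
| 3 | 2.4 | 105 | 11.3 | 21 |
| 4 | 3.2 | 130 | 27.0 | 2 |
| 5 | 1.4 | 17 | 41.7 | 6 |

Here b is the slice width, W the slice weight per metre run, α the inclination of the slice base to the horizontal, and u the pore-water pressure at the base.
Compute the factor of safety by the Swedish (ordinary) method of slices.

FS = 1.99

Ordinary method of slices: FS = Σ[c'·Δl_i + (W_i cosα_i − u_i·Δl_i)·tanφ'] / Σ W_i sinα_i, with Δl_i = b_i / cosα_i.
Slice 1: Δl = 2.1/cos(-13.4°) = 2.159 m; N'_1 = 26·cos(-13.4°) − 4·2.159 = 16.7; c'Δl = 12.52; W sinα = -6.0
Slice 2: Δl = 2.4/cos(-1.5°) = 2.401 m; N'_2 = 77·cos(-1.5°) − 14·2.401 = 43.4; c'Δl = 13.92; W sinα = -2.0
Slice 3: Δl = 2.4/cos11.3° = 2.447 m; N'_3 = 105·cos11.3° − 21·2.447 = 51.6; c'Δl = 14.20; W sinα = 20.6
Slice 4: Δl = 3.2/cos27.0° = 3.591 m; N'_4 = 130·cos27.0° − 2·3.591 = 108.6; c'Δl = 20.83; W sinα = 59.0
Slice 5: Δl = 1.4/cos41.7° = 1.875 m; N'_5 = 17·cos41.7° − 6·1.875 = 1.4; c'Δl = 10.88; W sinα = 11.3
Σc'Δl = 72.3 kN/m; ΣN' = 221.7 kN/m; ΣW sinα = 82.9 kN/m
Resisting = 72.3 + 221.7·tan22.7° = 72.3 + 92.7 = 165.1 kN/m
FS = 165.1 / 82.9 = 1.992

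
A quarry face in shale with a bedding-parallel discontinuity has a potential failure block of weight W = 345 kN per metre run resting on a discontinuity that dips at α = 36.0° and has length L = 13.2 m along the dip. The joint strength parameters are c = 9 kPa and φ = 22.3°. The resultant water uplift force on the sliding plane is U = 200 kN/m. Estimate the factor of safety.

FS = 0.75

Resolving the block weight along and normal to the plane and applying the Mohr–Coulomb strength on the joint:
N' = W cosα − U = 345·cos36.0° − 200 = 79.1 kN/m
Driving force T = W sinα = 345·sin36.0° = 202.8 kN/m
Resisting force R = c·L + N'·tanφ = 9·13.2 + 79.1·tan22.3° = 118.8 + 32.4 = 151.2 kN/m
FS = R / T = 151.2 / 202.8 = 0.746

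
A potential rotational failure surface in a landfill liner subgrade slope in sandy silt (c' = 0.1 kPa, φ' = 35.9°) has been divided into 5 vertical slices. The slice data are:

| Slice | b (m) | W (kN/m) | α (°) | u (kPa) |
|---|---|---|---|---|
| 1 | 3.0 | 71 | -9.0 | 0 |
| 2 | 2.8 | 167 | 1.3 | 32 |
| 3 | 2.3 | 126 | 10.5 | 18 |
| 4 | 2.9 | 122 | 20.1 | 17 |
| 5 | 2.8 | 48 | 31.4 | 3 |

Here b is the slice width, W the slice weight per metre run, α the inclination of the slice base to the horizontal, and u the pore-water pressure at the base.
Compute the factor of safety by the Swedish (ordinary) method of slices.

FS = 2.84

Ordinary method of slices: FS = Σ[c'·Δl_i + (W_i cosα_i − u_i·Δl_i)·tanφ'] / Σ W_i sinα_i, with Δl_i = b_i / cosα_i.
Slice 1: Δl = 3.0/cos(-9.0°) = 3.037 m; N'_1 = 71·cos(-9.0°) − 0·3.037 = 70.1; c'Δl = 0.30; W sinα = -11.1
Slice 2: Δl = 2.8/cos1.3° = 2.801 m; N'_2 = 167·cos1.3° − 32·2.801 = 77.3; c'Δl = 0.28; W sinα = 3.8
Slice 3: Δl = 2.3/cos10.5° = 2.339 m; N'_3 = 126·cos10.5° − 18·2.339 = 81.8; c'Δl = 0.23; W sinα = 23.0
Slice 4: Δl = 2.9/cos20.1° = 3.088 m; N'_4 = 122·cos20.1° − 17·3.088 = 62.1; c'Δl = 0.31; W sinα = 41.9
Slice 5: Δl = 2.8/cos31.4° = 3.280 m; N'_5 = 48·cos31.4° − 3·3.280 = 31.1; c'Δl = 0.33; W sinα = 25.0
Σc'Δl = 1.5 kN/m; ΣN' = 322.4 kN/m; ΣW sinα = 82.6 kN/m
Resisting = 1.5 + 322.4·tan35.9° = 1.5 + 233.4 = 234.9 kN/m
FS = 234.9 / 82.6 = 2.844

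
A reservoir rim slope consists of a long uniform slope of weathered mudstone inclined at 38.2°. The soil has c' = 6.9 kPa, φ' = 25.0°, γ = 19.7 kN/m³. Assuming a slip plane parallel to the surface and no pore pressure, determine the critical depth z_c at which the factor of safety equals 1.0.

Setting FS = 1.00 in FS = [c' + γz cos²β tanφ'] / [γz sinβ cosβ] and solving for z:
z = c' / [γ cosβ (FS·sinβ − cosβ·tanφ')]
  = 6.9 / [19.7·cos38.2°·(1.00·sin38.2° − cos38.2°·tan25.0°)]
  = 6.9 / [19.7·0.7859·(1.00·0.6184 − 0.7859·0.4663)]
  = 6.9 / 3.9006 = 1.769 m

z_c = 1.77 m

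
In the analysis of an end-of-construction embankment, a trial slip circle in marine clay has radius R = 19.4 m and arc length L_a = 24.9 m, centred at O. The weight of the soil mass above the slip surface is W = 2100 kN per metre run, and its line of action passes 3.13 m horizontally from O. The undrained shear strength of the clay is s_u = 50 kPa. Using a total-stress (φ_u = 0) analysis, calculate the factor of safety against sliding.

FS = 3.67

Taking moments about the centre O, the resisting moment is provided by the undrained shear strength acting along the arc:
M_R = s_u·L_a·R = 50·24.90·19.4 = 24153.0 kN·m/m
M_D = W·d = 2100·3.13 = 6573.0 kN·m/m
FS = M_R / M_D = 24153.0 / 6573.0 = 3.675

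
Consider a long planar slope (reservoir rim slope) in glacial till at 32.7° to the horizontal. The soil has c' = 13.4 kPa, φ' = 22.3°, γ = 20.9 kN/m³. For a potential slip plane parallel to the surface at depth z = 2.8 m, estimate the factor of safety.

For an infinite slope with a slip plane parallel to the surface (no pore pressure): FS = [c' + γz cos²β tanφ'] / [γz sinβ cosβ].
γz = 20.9·2.8 = 58.52 kN/m²
Numerator = 13.4 + 58.52·cos²32.7°·tan22.3° = 13.4 + 58.52·0.7081·0.4101 = 30.396 kPa
Denominator = 58.52·sin32.7°·cos32.7° = 58.52·0.5402·0.8415 = 26.604 kPa
FS = 30.396 / 26.604 = 1.143

FS = 1.14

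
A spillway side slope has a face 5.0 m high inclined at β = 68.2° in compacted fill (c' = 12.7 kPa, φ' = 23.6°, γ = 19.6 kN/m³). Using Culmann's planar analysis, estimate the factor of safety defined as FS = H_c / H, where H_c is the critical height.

H_c = (4c'/γ) · sinβ cosφ' / [1 − cos(β − φ')]
    = (4·12.7/19.6) · sin68.2°·cos23.6° / [1 − cos44.6°]
    = 2.592 · 0.8508 / 0.2880 = 7.66 m
FS = H_c / H = 7.66 / 5.0 = 1.532

FS = 1.53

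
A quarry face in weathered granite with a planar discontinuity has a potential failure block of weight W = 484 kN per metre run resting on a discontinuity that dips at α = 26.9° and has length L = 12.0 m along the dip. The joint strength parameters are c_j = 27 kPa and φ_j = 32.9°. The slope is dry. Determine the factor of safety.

Resolving the block weight along and normal to the plane and applying the Mohr–Coulomb strength on the joint:
N' = W cosα = 484·cos26.9° = 431.6 kN/m
Driving force T = W sinα = 484·sin26.9° = 219.0 kN/m
Resisting force R = c_j·L + N'·tanφ_j = 27·12.0 + 431.6·tan32.9° = 324.0 + 279.2 = 603.2 kN/m
FS = R / T = 603.2 / 219.0 = 2.755

FS = 2.75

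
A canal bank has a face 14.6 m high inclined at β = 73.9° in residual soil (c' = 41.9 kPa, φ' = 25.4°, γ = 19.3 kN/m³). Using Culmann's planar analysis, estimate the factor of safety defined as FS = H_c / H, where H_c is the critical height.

H_c = (4c'/γ) · sinβ cosφ' / [1 − cos(β − φ')]
    = (4·41.9/19.3) · sin73.9°·cos25.4° / [1 − cos48.5°]
    = 8.684 · 0.8679 / 0.3374 = 22.34 m
FS = H_c / H = 22.34 / 14.6 = 1.530

FS = 1.53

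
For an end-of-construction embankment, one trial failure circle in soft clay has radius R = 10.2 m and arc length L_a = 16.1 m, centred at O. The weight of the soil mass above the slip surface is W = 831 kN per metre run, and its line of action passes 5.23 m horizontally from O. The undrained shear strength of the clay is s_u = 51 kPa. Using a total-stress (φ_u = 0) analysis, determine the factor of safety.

Taking moments about the centre O, the resisting moment is provided by the undrained shear strength acting along the arc:
M_R = s_u·L_a·R = 51·16.10·10.2 = 8375.2 kN·m/m
M_D = W·d = 831·5.23 = 4346.1 kN·m/m
FS = M_R / M_D = 8375.2 / 4346.1 = 1.927

FS = 1.93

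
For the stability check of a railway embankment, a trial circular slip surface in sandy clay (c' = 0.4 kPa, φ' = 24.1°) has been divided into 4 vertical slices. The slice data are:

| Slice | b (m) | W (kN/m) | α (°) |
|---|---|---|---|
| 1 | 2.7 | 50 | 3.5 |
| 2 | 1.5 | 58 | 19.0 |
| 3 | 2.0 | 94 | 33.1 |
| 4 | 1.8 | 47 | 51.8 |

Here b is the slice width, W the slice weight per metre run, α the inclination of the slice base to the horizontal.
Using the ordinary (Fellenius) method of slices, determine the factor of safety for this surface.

Ordinary method of slices: FS = Σ[c'·Δl_i + (W_i cosα_i)·tanφ'] / Σ W_i sinα_i, with Δl_i = b_i / cosα_i.
Slice 1: Δl = 2.7/cos3.5° = 2.705 m; N'_1 = 50·cos3.5° = 49.9; c'Δl = 1.08; W sinα = 3.1
Slice 2: Δl = 1.5/cos19.0° = 1.586 m; N'_2 = 58·cos19.0° = 54.8; c'Δl = 0.63; W sinα = 18.9
Slice 3: Δl = 2.0/cos33.1° = 2.387 m; N'_3 = 94·cos33.1° = 78.7; c'Δl = 0.95; W sinα = 51.3
Slice 4: Δl = 1.8/cos51.8° = 2.911 m; N'_4 = 47·cos51.8° = 29.1; c'Δl = 1.16; W sinα = 36.9
Σc'Δl = 3.8 kN/m; ΣN' = 212.6 kN/m; ΣW sinα = 110.2 kN/m
Resisting = 3.8 + 212.6·tan24.1° = 3.8 + 95.1 = 98.9 kN/m
FS = 98.9 / 110.2 = 0.898

FS = 0.90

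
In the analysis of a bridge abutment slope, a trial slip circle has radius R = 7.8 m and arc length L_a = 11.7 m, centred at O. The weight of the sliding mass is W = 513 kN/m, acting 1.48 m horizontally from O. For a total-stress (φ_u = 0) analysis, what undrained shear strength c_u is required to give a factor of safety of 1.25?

c_u = 10.4 kPa

FS = c_u·L_a·R / (W·d), so c_u = FS·W·d / (L_a·R).
c_u = 1.25·513·1.48 / (11.70·7.8) = 949.0 / 91.26 = 10.40 kPa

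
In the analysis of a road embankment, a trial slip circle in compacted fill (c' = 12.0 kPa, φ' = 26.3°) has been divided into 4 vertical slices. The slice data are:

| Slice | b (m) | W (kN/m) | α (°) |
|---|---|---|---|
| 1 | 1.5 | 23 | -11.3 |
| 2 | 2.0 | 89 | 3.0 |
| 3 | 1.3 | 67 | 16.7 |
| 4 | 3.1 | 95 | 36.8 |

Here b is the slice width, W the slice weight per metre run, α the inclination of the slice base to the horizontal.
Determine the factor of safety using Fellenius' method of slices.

FS = 3.01

Ordinary method of slices: FS = Σ[c'·Δl_i + (W_i cosα_i)·tanφ'] / Σ W_i sinα_i, with Δl_i = b_i / cosα_i.
Slice 1: Δl = 1.5/cos(-11.3°) = 1.530 m; N'_1 = 23·cos(-11.3°) = 22.6; c'Δl = 18.36; W sinα = -4.5
Slice 2: Δl = 2.0/cos3.0° = 2.003 m; N'_2 = 89·cos3.0° = 88.9; c'Δl = 24.03; W sinα = 4.7
Slice 3: Δl = 1.3/cos16.7° = 1.357 m; N'_3 = 67·cos16.7° = 64.2; c'Δl = 16.29; W sinα = 19.3
Slice 4: Δl = 3.1/cos36.8° = 3.871 m; N'_4 = 95·cos36.8° = 76.1; c'Δl = 46.46; W sinα = 56.9
Σc'Δl = 105.1 kN/m; ΣN' = 251.7 kN/m; ΣW sinα = 76.3 kN/m
Resisting = 105.1 + 251.7·tan26.3° = 105.1 + 124.4 = 229.5 kN/m
FS = 229.5 / 76.3 = 3.008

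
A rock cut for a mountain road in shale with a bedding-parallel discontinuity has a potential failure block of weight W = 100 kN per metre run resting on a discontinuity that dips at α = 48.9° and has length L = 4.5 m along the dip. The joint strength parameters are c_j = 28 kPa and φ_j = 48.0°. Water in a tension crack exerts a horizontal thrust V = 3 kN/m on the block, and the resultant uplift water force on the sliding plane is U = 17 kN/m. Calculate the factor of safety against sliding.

FS = 2.30

Resolving the block weight along and normal to the plane and applying the Mohr–Coulomb strength on the joint:
N' = W cosα − U − V sinα = 100·cos48.9° − 17 − 3·sin48.9° = 46.5 kN/m
Driving force T = W sinα + V cosα = 100·sin48.9° + 3·cos48.9° = 77.3 kN/m
Resisting force R = c_j·L + N'·tanφ_j = 28·4.5 + 46.5·tan48.0° = 126.0 + 51.6 = 177.6 kN/m
FS = R / T = 177.6 / 77.3 = 2.297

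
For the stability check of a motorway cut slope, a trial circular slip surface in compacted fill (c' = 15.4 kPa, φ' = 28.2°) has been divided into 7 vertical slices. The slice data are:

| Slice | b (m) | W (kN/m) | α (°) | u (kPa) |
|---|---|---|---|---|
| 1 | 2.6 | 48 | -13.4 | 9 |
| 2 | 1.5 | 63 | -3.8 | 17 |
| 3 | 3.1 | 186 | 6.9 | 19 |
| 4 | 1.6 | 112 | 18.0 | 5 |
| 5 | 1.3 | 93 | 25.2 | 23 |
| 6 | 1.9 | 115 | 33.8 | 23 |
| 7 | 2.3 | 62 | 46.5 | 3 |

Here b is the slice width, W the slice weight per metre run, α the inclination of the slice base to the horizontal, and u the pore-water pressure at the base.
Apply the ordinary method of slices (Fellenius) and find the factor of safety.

Ordinary method of slices: FS = Σ[c'·Δl_i + (W_i cosα_i − u_i·Δl_i)·tanφ'] / Σ W_i sinα_i, with Δl_i = b_i / cosα_i.
Slice 1: Δl = 2.6/cos(-13.4°) = 2.673 m; N'_1 = 48·cos(-13.4°) − 9·2.673 = 22.6; c'Δl = 41.16; W sinα = -11.1
Slice 2: Δl = 1.5/cos(-3.8°) = 1.503 m; N'_2 = 63·cos(-3.8°) − 17·1.503 = 37.3; c'Δl = 23.15; W sinα = -4.2
Slice 3: Δl = 3.1/cos6.9° = 3.123 m; N'_3 = 186·cos6.9° − 19·3.123 = 125.3; c'Δl = 48.09; W sinα = 22.3
Slice 4: Δl = 1.6/cos18.0° = 1.682 m; N'_4 = 112·cos18.0° − 5·1.682 = 98.1; c'Δl = 25.91; W sinα = 34.6
Slice 5: Δl = 1.3/cos25.2° = 1.437 m; N'_5 = 93·cos25.2° − 23·1.437 = 51.1; c'Δl = 22.13; W sinα = 39.6
Slice 6: Δl = 1.9/cos33.8° = 2.286 m; N'_6 = 115·cos33.8° − 23·2.286 = 43.0; c'Δl = 35.21; W sinα = 64.0
Slice 7: Δl = 2.3/cos46.5° = 3.341 m; N'_7 = 62·cos46.5° − 3·3.341 = 32.7; c'Δl = 51.46; W sinα = 45.0
Σc'Δl = 247.1 kN/m; ΣN' = 410.1 kN/m; ΣW sinα = 190.2 kN/m
Resisting = 247.1 + 410.1·tan28.2° = 247.1 + 219.9 = 467.0 kN/m
FS = 467.0 / 190.2 = 2.455

FS = 2.46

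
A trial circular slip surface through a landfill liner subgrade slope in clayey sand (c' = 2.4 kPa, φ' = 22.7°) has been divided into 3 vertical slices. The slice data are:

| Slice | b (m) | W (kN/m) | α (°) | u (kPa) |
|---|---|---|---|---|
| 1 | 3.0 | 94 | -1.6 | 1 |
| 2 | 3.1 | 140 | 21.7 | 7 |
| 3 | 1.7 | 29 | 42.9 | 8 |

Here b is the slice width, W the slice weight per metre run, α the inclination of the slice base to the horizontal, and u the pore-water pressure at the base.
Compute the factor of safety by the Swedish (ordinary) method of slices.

Ordinary method of slices: FS = Σ[c'·Δl_i + (W_i cosα_i − u_i·Δl_i)·tanφ'] / Σ W_i sinα_i, with Δl_i = b_i / cosα_i.
Slice 1: Δl = 3.0/cos(-1.6°) = 3.001 m; N'_1 = 94·cos(-1.6°) − 1·3.001 = 91.0; c'Δl = 7.20; W sinα = -2.6
Slice 2: Δl = 3.1/cos21.7° = 3.336 m; N'_2 = 140·cos21.7° − 7·3.336 = 106.7; c'Δl = 8.01; W sinα = 51.8
Slice 3: Δl = 1.7/cos42.9° = 2.321 m; N'_3 = 29·cos42.9° − 8·2.321 = 2.7; c'Δl = 5.57; W sinα = 19.7
Σc'Δl = 20.8 kN/m; ΣN' = 200.4 kN/m; ΣW sinα = 68.9 kN/m
Resisting = 20.8 + 200.4·tan22.7° = 20.8 + 83.8 = 104.6 kN/m
FS = 104.6 / 68.9 = 1.518

FS = 1.52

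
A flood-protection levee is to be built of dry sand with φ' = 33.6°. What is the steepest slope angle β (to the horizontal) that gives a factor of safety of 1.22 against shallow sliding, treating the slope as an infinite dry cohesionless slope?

For an infinite dry cohesionless slope FS = tanφ'/tanβ, so tanβ = tanφ' / FS.
tanβ = tan33.6° / 1.22 = 0.6644 / 1.22 = 0.5446
β = arctan(0.5446) = 28.57°

β = 28.6°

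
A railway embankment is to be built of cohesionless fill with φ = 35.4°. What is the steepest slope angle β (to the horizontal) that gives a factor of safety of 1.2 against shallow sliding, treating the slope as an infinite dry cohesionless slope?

For an infinite dry cohesionless slope FS = tanφ/tanβ, so tanβ = tanφ / FS.
tanβ = tan35.4° / 1.2 = 0.7107 / 1.2 = 0.5922
β = arctan(0.5922) = 30.63°

β = 30.6°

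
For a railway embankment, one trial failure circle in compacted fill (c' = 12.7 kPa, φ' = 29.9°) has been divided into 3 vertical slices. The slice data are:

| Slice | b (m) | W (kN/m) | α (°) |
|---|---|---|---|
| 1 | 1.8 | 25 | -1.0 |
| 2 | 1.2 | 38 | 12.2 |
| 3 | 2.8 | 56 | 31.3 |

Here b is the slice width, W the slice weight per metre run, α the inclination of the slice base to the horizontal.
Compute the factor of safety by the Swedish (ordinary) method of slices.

Ordinary method of slices: FS = Σ[c'·Δl_i + (W_i cosα_i)·tanφ'] / Σ W_i sinα_i, with Δl_i = b_i / cosα_i.
Slice 1: Δl = 1.8/cos(-1.0°) = 1.800 m; N'_1 = 25·cos(-1.0°) = 25.0; c'Δl = 22.86; W sinα = -0.4
Slice 2: Δl = 1.2/cos12.2° = 1.228 m; N'_2 = 38·cos12.2° = 37.1; c'Δl = 15.59; W sinα = 8.0
Slice 3: Δl = 2.8/cos31.3° = 3.277 m; N'_3 = 56·cos31.3° = 47.8; c'Δl = 41.62; W sinα = 29.1
Σc'Δl = 80.1 kN/m; ΣN' = 110.0 kN/m; ΣW sinα = 36.7 kN/m
Resisting = 80.1 + 110.0·tan29.9° = 80.1 + 63.2 = 143.3 kN/m
FS = 143.3 / 36.7 = 3.907

FS = 3.91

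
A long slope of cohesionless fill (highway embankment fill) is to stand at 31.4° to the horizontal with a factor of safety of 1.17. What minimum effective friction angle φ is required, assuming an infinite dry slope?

φ = 35.5°

FS = tanφ/tanβ ⇒ tanφ = FS · tanβ = 1.17 · tan31.4° = 0.7142
φ = arctan(0.7142) = 35.53°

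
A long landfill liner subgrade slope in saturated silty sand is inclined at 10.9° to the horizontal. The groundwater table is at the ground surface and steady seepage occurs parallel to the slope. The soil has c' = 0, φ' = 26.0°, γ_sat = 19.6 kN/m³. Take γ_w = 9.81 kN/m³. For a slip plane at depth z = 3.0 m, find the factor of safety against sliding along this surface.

FS = 1.27

With seepage parallel to the slope and the water table at the surface, the effective normal stress on the slip plane uses the buoyant unit weight γ' = γ_sat − γ_w while the driving shear stress uses γ_sat:
FS = [c' + γ' z cos²β tanφ'] / [γ_sat z sinβ cosβ]
(For c' = 0 this reduces to FS = (γ'/γ_sat)·tanφ'/tanβ.)
γ' = 19.6 − 9.81 = 9.79 kN/m³
Numerator = 0.0 + 9.79·3.0·cos²10.9°·tan26.0° = 0.0 + 9.79·3.0·0.9642·0.4877 = 13.812 kPa
Denominator = 19.6·3.0·sin10.9°·cos10.9° = 19.6·3.0·0.1891·0.9820 = 10.918 kPa
FS = 13.812 / 10.918 = 1.265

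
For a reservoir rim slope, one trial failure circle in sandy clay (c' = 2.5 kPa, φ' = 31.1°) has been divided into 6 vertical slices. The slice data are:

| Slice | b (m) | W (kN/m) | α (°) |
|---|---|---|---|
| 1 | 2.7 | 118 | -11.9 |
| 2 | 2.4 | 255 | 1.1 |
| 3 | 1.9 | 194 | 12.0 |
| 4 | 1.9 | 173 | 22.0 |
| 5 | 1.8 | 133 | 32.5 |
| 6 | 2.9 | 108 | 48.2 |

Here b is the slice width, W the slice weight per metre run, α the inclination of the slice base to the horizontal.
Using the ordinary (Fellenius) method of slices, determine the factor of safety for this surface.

Ordinary method of slices: FS = Σ[c'·Δl_i + (W_i cosα_i)·tanφ'] / Σ W_i sinα_i, with Δl_i = b_i / cosα_i.
Slice 1: Δl = 2.7/cos(-11.9°) = 2.759 m; N'_1 = 118·cos(-11.9°) = 115.5; c'Δl = 6.90; W sinα = -24.3
Slice 2: Δl = 2.4/cos1.1° = 2.400 m; N'_2 = 255·cos1.1° = 255.0; c'Δl = 6.00; W sinα = 4.9
Slice 3: Δl = 1.9/cos12.0° = 1.942 m; N'_3 = 194·cos12.0° = 189.8; c'Δl = 4.86; W sinα = 40.3
Slice 4: Δl = 1.9/cos22.0° = 2.049 m; N'_4 = 173·cos22.0° = 160.4; c'Δl = 5.12; W sinα = 64.8
Slice 5: Δl = 1.8/cos32.5° = 2.134 m; N'_5 = 133·cos32.5° = 112.2; c'Δl = 5.34; W sinα = 71.5
Slice 6: Δl = 2.9/cos48.2° = 4.351 m; N'_6 = 108·cos48.2° = 72.0; c'Δl = 10.88; W sinα = 80.5
Σc'Δl = 39.1 kN/m; ΣN' = 904.7 kN/m; ΣW sinα = 237.7 kN/m
Resisting = 39.1 + 904.7·tan31.1° = 39.1 + 545.8 = 584.9 kN/m
FS = 584.9 / 237.7 = 2.461

FS = 2.46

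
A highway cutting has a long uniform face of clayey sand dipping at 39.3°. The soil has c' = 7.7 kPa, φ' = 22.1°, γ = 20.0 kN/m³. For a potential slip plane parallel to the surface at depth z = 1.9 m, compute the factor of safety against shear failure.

FS = 0.91

For an infinite slope with a slip plane parallel to the surface (no pore pressure): FS = [c' + γz cos²β tanφ'] / [γz sinβ cosβ].
γz = 20.0·1.9 = 38.00 kN/m²
Numerator = 7.7 + 38.00·cos²39.3°·tan22.1° = 7.7 + 38.00·0.5988·0.4061 = 16.940 kPa
Denominator = 38.00·sin39.3°·cos39.3° = 38.00·0.6334·0.7738 = 18.625 kPa
FS = 16.940 / 18.625 = 0.910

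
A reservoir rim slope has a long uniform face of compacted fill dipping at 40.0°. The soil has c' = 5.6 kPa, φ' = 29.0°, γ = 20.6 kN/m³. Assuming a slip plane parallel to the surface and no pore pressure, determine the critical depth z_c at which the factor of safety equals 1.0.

Setting FS = 1.00 in FS = [c' + γz cos²β tanφ'] / [γz sinβ cosβ] and solving for z:
z = c' / [γ cosβ (FS·sinβ − cosβ·tanφ')]
  = 5.6 / [20.6·cos40.0°·(1.00·sin40.0° − cos40.0°·tan29.0°)]
  = 5.6 / [20.6·0.7660·(1.00·0.6428 − 0.7660·0.5543)]
  = 5.6 / 3.4427 = 1.627 m

z_c = 1.63 m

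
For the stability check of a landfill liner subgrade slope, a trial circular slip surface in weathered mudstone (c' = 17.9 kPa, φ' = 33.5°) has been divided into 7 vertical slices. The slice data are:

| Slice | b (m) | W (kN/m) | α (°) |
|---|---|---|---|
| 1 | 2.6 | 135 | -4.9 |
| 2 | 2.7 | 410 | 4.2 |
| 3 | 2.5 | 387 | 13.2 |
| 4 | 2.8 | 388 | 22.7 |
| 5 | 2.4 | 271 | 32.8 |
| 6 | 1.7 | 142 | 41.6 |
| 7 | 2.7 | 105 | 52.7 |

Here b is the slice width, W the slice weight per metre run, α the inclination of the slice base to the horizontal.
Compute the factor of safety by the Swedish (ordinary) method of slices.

FS = 2.54

Ordinary method of slices: FS = Σ[c'·Δl_i + (W_i cosα_i)·tanφ'] / Σ W_i sinα_i, with Δl_i = b_i / cosα_i.
Slice 1: Δl = 2.6/cos(-4.9°) = 2.610 m; N'_1 = 135·cos(-4.9°) = 134.5; c'Δl = 46.71; W sinα = -11.5
Slice 2: Δl = 2.7/cos4.2° = 2.707 m; N'_2 = 410·cos4.2° = 408.9; c'Δl = 48.46; W sinα = 30.0
Slice 3: Δl = 2.5/cos13.2° = 2.568 m; N'_3 = 387·cos13.2° = 376.8; c'Δl = 45.96; W sinα = 88.4
Slice 4: Δl = 2.8/cos22.7° = 3.035 m; N'_4 = 388·cos22.7° = 357.9; c'Δl = 54.33; W sinα = 149.7
Slice 5: Δl = 2.4/cos32.8° = 2.855 m; N'_5 = 271·cos32.8° = 227.8; c'Δl = 51.11; W sinα = 146.8
Slice 6: Δl = 1.7/cos41.6° = 2.273 m; N'_6 = 142·cos41.6° = 106.2; c'Δl = 40.69; W sinα = 94.3
Slice 7: Δl = 2.7/cos52.7° = 4.456 m; N'_7 = 105·cos52.7° = 63.6; c'Δl = 79.75; W sinα = 83.5
Σc'Δl = 367.0 kN/m; ΣN' = 1675.7 kN/m; ΣW sinα = 581.2 kN/m
Resisting = 367.0 + 1675.7·tan33.5° = 367.0 + 1109.1 = 1476.2 kN/m
FS = 1476.2 / 581.2 = 2.540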